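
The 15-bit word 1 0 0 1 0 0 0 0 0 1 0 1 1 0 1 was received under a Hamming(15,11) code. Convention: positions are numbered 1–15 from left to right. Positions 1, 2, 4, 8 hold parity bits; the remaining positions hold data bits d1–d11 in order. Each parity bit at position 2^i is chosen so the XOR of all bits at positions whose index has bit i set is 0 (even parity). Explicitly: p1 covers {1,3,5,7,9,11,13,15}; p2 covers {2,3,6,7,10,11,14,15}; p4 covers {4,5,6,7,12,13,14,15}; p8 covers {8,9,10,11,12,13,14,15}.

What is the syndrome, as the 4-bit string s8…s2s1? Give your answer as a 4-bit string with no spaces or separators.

s1 (pos 1,3,5,7,9,11,13,15): 1⊕0⊕0⊕0⊕0⊕0⊕1⊕1 = 1
s2 (pos 2,3,6,7,10,11,14,15): 0⊕0⊕0⊕0⊕1⊕0⊕0⊕1 = 0
s4 (pos 4,5,6,7,12,13,14,15): 1⊕0⊕0⊕0⊕1⊕1⊕0⊕1 = 0
s8 (pos 8,9,10,11,12,13,14,15): 0⊕0⊕1⊕0⊕1⊕1⊕0⊕1 = 0
Syndrome s8…s1 = 0001 → error at position 1.

0001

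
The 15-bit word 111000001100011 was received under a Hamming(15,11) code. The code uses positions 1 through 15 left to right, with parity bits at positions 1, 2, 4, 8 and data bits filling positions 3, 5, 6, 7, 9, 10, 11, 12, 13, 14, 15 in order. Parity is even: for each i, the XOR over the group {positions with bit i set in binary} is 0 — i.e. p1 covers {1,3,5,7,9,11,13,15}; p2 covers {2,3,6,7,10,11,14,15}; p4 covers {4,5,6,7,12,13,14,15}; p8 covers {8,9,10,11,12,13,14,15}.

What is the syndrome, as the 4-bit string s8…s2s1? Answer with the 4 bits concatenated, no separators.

0010

s1 (pos 1,3,5,7,9,11,13,15): 1⊕1⊕0⊕0⊕1⊕0⊕0⊕1 = 0
s2 (pos 2,3,6,7,10,11,14,15): 1⊕1⊕0⊕0⊕1⊕0⊕1⊕1 = 1
s4 (pos 4,5,6,7,12,13,14,15): 0⊕0⊕0⊕0⊕0⊕0⊕1⊕1 = 0
s8 (pos 8,9,10,11,12,13,14,15): 0⊕1⊕1⊕0⊕0⊕0⊕1⊕1 = 0
Syndrome s8…s1 = 0010 → error at position 2.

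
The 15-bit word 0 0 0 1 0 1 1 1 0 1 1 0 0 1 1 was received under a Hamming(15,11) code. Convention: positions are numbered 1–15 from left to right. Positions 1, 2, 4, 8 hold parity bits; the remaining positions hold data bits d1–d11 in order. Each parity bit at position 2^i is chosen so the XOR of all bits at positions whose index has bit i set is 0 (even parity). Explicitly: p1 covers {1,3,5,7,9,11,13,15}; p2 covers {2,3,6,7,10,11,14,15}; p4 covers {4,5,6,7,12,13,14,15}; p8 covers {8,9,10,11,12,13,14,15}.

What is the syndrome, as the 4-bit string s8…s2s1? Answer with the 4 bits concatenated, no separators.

s1 (pos 1,3,5,7,9,11,13,15): 0⊕0⊕0⊕1⊕0⊕1⊕0⊕1 = 1
s2 (pos 2,3,6,7,10,11,14,15): 0⊕0⊕1⊕1⊕1⊕1⊕1⊕1 = 0
s4 (pos 4,5,6,7,12,13,14,15): 1⊕0⊕1⊕1⊕0⊕0⊕1⊕1 = 1
s8 (pos 8,9,10,11,12,13,14,15): 1⊕0⊕1⊕1⊕0⊕0⊕1⊕1 = 1
Syndrome s8…s1 = 1101 → error at position 13.

1101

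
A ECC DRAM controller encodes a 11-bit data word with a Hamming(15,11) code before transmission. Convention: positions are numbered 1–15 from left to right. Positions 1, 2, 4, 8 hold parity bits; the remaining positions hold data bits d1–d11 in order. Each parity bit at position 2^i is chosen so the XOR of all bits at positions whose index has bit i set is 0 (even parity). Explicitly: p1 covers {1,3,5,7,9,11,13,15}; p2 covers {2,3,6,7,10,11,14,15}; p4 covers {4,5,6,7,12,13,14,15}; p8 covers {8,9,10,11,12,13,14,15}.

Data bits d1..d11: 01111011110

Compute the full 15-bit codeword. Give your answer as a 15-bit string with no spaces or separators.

100011111011110

Place data at non-parity positions: p1 p2 0 p4 1 1 1 p8 1 0 1 1 1 1 0
p1 (pos 1,3,5,7,9,11,13,15): XOR of data positions = 0⊕1⊕1⊕1⊕1⊕1⊕0 = 1
p2 (pos 2,3,6,7,10,11,14,15): XOR of data positions = 0⊕1⊕1⊕0⊕1⊕1⊕0 = 0
p4 (pos 4,5,6,7,12,13,14,15): XOR of data positions = 1⊕1⊕1⊕1⊕1⊕1⊕0 = 0
p8 (pos 8,9,10,11,12,13,14,15): XOR of data positions = 1⊕0⊕1⊕1⊕1⊕1⊕0 = 1
Codeword: 100011111011110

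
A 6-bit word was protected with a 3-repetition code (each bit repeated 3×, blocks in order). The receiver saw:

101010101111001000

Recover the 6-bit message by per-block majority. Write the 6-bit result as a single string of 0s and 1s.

Block 1 (101): 2 ones → 1
Block 2 (010): 1 one → 0
Block 3 (101): 2 ones → 1
Block 4 (111): 3 ones → 1
Block 5 (001): 1 one → 0
Block 6 (000): 0 ones → 0

101100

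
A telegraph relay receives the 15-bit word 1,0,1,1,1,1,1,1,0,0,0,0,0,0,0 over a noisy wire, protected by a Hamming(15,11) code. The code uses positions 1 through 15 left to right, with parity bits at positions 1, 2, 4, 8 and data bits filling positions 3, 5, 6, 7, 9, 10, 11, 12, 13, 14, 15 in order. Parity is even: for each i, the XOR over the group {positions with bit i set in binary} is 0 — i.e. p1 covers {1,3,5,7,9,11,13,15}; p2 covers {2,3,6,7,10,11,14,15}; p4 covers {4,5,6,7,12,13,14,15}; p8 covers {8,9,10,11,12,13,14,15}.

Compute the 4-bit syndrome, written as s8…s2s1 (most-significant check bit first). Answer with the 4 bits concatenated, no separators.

1010

s1 (pos 1,3,5,7,9,11,13,15): 1⊕1⊕1⊕1⊕0⊕0⊕0⊕0 = 0
s2 (pos 2,3,6,7,10,11,14,15): 0⊕1⊕1⊕1⊕0⊕0⊕0⊕0 = 1
s4 (pos 4,5,6,7,12,13,14,15): 1⊕1⊕1⊕1⊕0⊕0⊕0⊕0 = 0
s8 (pos 8,9,10,11,12,13,14,15): 1⊕0⊕0⊕0⊕0⊕0⊕0⊕0 = 1
Syndrome s8…s1 = 1010 → error at position 10.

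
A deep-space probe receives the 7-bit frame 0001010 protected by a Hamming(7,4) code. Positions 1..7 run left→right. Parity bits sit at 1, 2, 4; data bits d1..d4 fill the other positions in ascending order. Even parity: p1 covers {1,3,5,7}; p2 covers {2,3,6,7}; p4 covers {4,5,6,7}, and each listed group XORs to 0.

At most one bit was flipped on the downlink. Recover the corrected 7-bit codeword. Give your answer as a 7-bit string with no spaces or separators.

s1 (pos 1,3,5,7): 0⊕0⊕0⊕0 = 0
s2 (pos 2,3,6,7): 0⊕0⊕1⊕0 = 1
s4 (pos 4,5,6,7): 1⊕0⊕1⊕0 = 0
Syndrome s4…s1 = 010 → error at position 2.
Flip position 2: 0001010 → 0101010

0101010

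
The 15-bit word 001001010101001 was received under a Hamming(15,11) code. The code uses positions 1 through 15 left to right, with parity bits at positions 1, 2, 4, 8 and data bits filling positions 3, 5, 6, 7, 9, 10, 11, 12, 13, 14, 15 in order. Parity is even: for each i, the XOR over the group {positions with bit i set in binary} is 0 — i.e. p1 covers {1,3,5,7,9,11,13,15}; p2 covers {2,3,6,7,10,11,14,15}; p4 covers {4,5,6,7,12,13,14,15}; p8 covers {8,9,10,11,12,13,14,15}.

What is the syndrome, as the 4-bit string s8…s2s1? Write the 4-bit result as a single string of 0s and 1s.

0100

s1 (pos 1,3,5,7,9,11,13,15): 0⊕1⊕0⊕0⊕0⊕0⊕0⊕1 = 0
s2 (pos 2,3,6,7,10,11,14,15): 0⊕1⊕1⊕0⊕1⊕0⊕0⊕1 = 0
s4 (pos 4,5,6,7,12,13,14,15): 0⊕0⊕1⊕0⊕1⊕0⊕0⊕1 = 1
s8 (pos 8,9,10,11,12,13,14,15): 1⊕0⊕1⊕0⊕1⊕0⊕0⊕1 = 0
Syndrome s8…s1 = 0100 → error at position 4.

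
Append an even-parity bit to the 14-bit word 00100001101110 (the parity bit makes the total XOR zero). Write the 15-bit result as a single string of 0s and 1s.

XOR of the 14 data bits: 0⊕0⊕1⊕0⊕0⊕0⊕0⊕1⊕1⊕0⊕1⊕1⊕1⊕0 = 0
Parity bit = 0 (so all 15 bits XOR to 0).

001000011011100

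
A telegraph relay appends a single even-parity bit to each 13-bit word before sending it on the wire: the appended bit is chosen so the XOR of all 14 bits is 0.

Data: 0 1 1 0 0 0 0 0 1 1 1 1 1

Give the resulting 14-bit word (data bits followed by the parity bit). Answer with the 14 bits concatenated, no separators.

01100000111111

XOR of the 13 data bits: 0⊕1⊕1⊕0⊕0⊕0⊕0⊕0⊕1⊕1⊕1⊕1⊕1 = 1
Parity bit = 1 (so all 14 bits XOR to 0).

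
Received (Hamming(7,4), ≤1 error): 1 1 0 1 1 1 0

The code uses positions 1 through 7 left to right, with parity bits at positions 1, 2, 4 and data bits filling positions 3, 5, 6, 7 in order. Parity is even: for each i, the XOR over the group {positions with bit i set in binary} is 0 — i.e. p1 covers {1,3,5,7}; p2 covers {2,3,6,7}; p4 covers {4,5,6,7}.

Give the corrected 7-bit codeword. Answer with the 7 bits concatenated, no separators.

1100110

s1 (pos 1,3,5,7): 1⊕0⊕1⊕0 = 0
s2 (pos 2,3,6,7): 1⊕0⊕1⊕0 = 0
s4 (pos 4,5,6,7): 1⊕1⊕1⊕0 = 1
Syndrome s4…s1 = 100 → error at position 4.
Flip position 4: 1101110 → 1100110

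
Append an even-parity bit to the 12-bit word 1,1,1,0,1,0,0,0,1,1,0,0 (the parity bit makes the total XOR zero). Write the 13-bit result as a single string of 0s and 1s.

XOR of the 12 data bits: 1⊕1⊕1⊕0⊕1⊕0⊕0⊕0⊕1⊕1⊕0⊕0 = 0
Parity bit = 0 (so all 13 bits XOR to 0).

1110100011000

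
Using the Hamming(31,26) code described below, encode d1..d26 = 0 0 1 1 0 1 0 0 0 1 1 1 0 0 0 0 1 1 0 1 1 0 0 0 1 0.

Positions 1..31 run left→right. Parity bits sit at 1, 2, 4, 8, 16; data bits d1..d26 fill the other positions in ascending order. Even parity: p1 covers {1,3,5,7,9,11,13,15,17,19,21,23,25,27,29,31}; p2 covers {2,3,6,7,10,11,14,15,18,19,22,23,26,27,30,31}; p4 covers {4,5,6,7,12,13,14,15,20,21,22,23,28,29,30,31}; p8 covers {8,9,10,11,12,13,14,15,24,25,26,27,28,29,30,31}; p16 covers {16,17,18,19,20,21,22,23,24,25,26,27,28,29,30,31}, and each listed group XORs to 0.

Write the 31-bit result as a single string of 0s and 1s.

1101011001000110100001101100010

Place data at non-parity positions: p1 p2 0 p4 0 1 1 p8 0 1 0 0 0 1 1 p16 1 0 0 0 0 1 1 0 1 1 0 0 0 1 0
p1 (pos 1,3,5,7,9,11,13,15,17,19,21,23,25,27,29,31): XOR of data positions = 0⊕0⊕1⊕0⊕0⊕0⊕1⊕1⊕0⊕0⊕1⊕1⊕0⊕0⊕0 = 1
p2 (pos 2,3,6,7,10,11,14,15,18,19,22,23,26,27,30,31): XOR of data positions = 0⊕1⊕1⊕1⊕0⊕1⊕1⊕0⊕0⊕1⊕1⊕1⊕0⊕1⊕0 = 1
p4 (pos 4,5,6,7,12,13,14,15,20,21,22,23,28,29,30,31): XOR of data positions = 0⊕1⊕1⊕0⊕0⊕1⊕1⊕0⊕0⊕1⊕1⊕0⊕0⊕1⊕0 = 1
p8 (pos 8,9,10,11,12,13,14,15,24,25,26,27,28,29,30,31): XOR of data positions = 0⊕1⊕0⊕0⊕0⊕1⊕1⊕0⊕1⊕1⊕0⊕0⊕0⊕1⊕0 = 0
p16 (pos 16,17,18,19,20,21,22,23,24,25,26,27,28,29,30,31): XOR of data positions = 1⊕0⊕0⊕0⊕0⊕1⊕1⊕0⊕1⊕1⊕0⊕0⊕0⊕1⊕0 = 0
Codeword: 1101011001000110100001101100010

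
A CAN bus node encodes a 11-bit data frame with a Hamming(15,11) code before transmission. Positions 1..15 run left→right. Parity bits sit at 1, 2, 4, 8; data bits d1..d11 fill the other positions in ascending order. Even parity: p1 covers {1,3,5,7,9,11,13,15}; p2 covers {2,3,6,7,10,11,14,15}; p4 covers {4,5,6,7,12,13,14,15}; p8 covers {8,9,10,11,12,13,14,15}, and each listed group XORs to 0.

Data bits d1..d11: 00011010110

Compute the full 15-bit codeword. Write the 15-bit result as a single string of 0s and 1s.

010100101010110

Place data at non-parity positions: p1 p2 0 p4 0 0 1 p8 1 0 1 0 1 1 0
p1 (pos 1,3,5,7,9,11,13,15): XOR of data positions = 0⊕0⊕1⊕1⊕1⊕1⊕0 = 0
p2 (pos 2,3,6,7,10,11,14,15): XOR of data positions = 0⊕0⊕1⊕0⊕1⊕1⊕0 = 1
p4 (pos 4,5,6,7,12,13,14,15): XOR of data positions = 0⊕0⊕1⊕0⊕1⊕1⊕0 = 1
p8 (pos 8,9,10,11,12,13,14,15): XOR of data positions = 1⊕0⊕1⊕0⊕1⊕1⊕0 = 0
Codeword: 010100101010110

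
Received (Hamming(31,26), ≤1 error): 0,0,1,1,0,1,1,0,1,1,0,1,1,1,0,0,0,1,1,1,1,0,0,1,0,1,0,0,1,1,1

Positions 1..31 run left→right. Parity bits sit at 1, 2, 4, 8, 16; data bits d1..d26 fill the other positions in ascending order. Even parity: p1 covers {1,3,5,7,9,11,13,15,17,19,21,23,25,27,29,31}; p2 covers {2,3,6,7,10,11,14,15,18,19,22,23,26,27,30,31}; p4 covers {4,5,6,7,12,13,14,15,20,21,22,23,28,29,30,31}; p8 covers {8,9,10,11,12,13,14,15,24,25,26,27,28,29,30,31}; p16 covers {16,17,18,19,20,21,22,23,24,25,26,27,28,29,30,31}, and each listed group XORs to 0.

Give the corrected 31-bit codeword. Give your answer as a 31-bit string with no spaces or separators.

0011011011011100011010010100111

s1 (pos 1,3,5,7,9,11,13,15,17,19,21,23,25,27,29,31): 0⊕1⊕0⊕1⊕1⊕0⊕1⊕0⊕0⊕1⊕1⊕0⊕0⊕0⊕1⊕1 = 0
s2 (pos 2,3,6,7,10,11,14,15,18,19,22,23,26,27,30,31): 0⊕1⊕1⊕1⊕1⊕0⊕1⊕0⊕1⊕1⊕0⊕0⊕1⊕0⊕1⊕1 = 0
s4 (pos 4,5,6,7,12,13,14,15,20,21,22,23,28,29,30,31): 1⊕0⊕1⊕1⊕1⊕1⊕1⊕0⊕1⊕1⊕0⊕0⊕0⊕1⊕1⊕1 = 1
s8 (pos 8,9,10,11,12,13,14,15,24,25,26,27,28,29,30,31): 0⊕1⊕1⊕0⊕1⊕1⊕1⊕0⊕1⊕0⊕1⊕0⊕0⊕1⊕1⊕1 = 0
s16 (pos 16,17,18,19,20,21,22,23,24,25,26,27,28,29,30,31): 0⊕0⊕1⊕1⊕1⊕1⊕0⊕0⊕1⊕0⊕1⊕0⊕0⊕1⊕1⊕1 = 1
Syndrome s16…s1 = 10100 → error at position 20.
Flip position 20: 0011011011011100011110010100111 → 0011011011011100011010010100111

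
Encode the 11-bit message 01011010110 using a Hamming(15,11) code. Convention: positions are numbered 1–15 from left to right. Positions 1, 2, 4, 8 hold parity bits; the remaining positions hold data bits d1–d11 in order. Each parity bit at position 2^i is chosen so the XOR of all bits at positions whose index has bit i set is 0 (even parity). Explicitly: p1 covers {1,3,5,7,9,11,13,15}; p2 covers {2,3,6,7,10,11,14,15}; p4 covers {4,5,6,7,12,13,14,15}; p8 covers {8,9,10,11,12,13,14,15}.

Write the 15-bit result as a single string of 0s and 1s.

110010101010110

Place data at non-parity positions: p1 p2 0 p4 1 0 1 p8 1 0 1 0 1 1 0
p1 (pos 1,3,5,7,9,11,13,15): XOR of data positions = 0⊕1⊕1⊕1⊕1⊕1⊕0 = 1
p2 (pos 2,3,6,7,10,11,14,15): XOR of data positions = 0⊕0⊕1⊕0⊕1⊕1⊕0 = 1
p4 (pos 4,5,6,7,12,13,14,15): XOR of data positions = 1⊕0⊕1⊕0⊕1⊕1⊕0 = 0
p8 (pos 8,9,10,11,12,13,14,15): XOR of data positions = 1⊕0⊕1⊕0⊕1⊕1⊕0 = 0
Codeword: 110010101010110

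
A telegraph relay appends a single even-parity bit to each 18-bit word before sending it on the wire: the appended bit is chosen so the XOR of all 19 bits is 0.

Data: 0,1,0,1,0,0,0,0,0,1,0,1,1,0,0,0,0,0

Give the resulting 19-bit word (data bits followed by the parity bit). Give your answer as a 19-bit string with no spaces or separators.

XOR of the 18 data bits: 0⊕1⊕0⊕1⊕0⊕0⊕0⊕0⊕0⊕1⊕0⊕1⊕1⊕0⊕0⊕0⊕0⊕0 = 1
Parity bit = 1 (so all 19 bits XOR to 0).

0101000001011000001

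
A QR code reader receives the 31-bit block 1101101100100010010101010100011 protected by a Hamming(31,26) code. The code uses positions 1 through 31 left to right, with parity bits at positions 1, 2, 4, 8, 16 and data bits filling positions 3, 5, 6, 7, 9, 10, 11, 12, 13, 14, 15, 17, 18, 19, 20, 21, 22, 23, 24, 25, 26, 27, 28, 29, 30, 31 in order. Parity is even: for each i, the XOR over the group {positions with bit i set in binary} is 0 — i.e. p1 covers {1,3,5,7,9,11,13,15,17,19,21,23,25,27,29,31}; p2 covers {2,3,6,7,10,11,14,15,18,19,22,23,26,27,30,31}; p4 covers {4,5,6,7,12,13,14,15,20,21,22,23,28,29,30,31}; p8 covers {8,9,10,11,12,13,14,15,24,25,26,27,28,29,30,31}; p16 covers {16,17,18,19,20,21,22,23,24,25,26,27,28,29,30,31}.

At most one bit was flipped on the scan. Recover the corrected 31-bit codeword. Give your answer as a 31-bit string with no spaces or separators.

s1 (pos 1,3,5,7,9,11,13,15,17,19,21,23,25,27,29,31): 1⊕0⊕1⊕1⊕0⊕1⊕0⊕1⊕0⊕0⊕0⊕0⊕0⊕0⊕0⊕1 = 0
s2 (pos 2,3,6,7,10,11,14,15,18,19,22,23,26,27,30,31): 1⊕0⊕0⊕1⊕0⊕1⊕0⊕1⊕1⊕0⊕1⊕0⊕1⊕0⊕1⊕1 = 1
s4 (pos 4,5,6,7,12,13,14,15,20,21,22,23,28,29,30,31): 1⊕1⊕0⊕1⊕0⊕0⊕0⊕1⊕1⊕0⊕1⊕0⊕0⊕0⊕1⊕1 = 0
s8 (pos 8,9,10,11,12,13,14,15,24,25,26,27,28,29,30,31): 1⊕0⊕0⊕1⊕0⊕0⊕0⊕1⊕1⊕0⊕1⊕0⊕0⊕0⊕1⊕1 = 1
s16 (pos 16,17,18,19,20,21,22,23,24,25,26,27,28,29,30,31): 0⊕0⊕1⊕0⊕1⊕0⊕1⊕0⊕1⊕0⊕1⊕0⊕0⊕0⊕1⊕1 = 1
Syndrome s16…s1 = 11010 → error at position 26.
Flip position 26: 1101101100100010010101010100011 → 1101101100100010010101010000011

1101101100100010010101010000011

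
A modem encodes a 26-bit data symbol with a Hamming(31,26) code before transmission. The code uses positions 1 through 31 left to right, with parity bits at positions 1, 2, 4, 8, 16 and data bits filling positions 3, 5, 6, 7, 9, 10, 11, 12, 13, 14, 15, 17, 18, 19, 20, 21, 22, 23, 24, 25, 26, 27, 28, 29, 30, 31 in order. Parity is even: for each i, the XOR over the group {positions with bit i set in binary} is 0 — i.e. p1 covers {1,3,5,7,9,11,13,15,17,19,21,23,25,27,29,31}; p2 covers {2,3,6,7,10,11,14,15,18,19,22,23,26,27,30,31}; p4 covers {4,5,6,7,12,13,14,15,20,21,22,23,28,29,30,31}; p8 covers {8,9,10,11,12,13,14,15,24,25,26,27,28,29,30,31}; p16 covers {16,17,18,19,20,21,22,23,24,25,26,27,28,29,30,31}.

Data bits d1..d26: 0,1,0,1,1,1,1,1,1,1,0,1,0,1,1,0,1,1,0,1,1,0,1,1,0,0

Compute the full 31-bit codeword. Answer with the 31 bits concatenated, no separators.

Place data at non-parity positions: p1 p2 0 p4 1 0 1 p8 1 1 1 1 1 1 0 p16 1 0 1 1 0 1 1 0 1 1 0 1 1 0 0
p1 (pos 1,3,5,7,9,11,13,15,17,19,21,23,25,27,29,31): XOR of data positions = 0⊕1⊕1⊕1⊕1⊕1⊕0⊕1⊕1⊕0⊕1⊕1⊕0⊕1⊕0 = 0
p2 (pos 2,3,6,7,10,11,14,15,18,19,22,23,26,27,30,31): XOR of data positions = 0⊕0⊕1⊕1⊕1⊕1⊕0⊕0⊕1⊕1⊕1⊕1⊕0⊕0⊕0 = 0
p4 (pos 4,5,6,7,12,13,14,15,20,21,22,23,28,29,30,31): XOR of data positions = 1⊕0⊕1⊕1⊕1⊕1⊕0⊕1⊕0⊕1⊕1⊕1⊕1⊕0⊕0 = 0
p8 (pos 8,9,10,11,12,13,14,15,24,25,26,27,28,29,30,31): XOR of data positions = 1⊕1⊕1⊕1⊕1⊕1⊕0⊕0⊕1⊕1⊕0⊕1⊕1⊕0⊕0 = 0
p16 (pos 16,17,18,19,20,21,22,23,24,25,26,27,28,29,30,31): XOR of data positions = 1⊕0⊕1⊕1⊕0⊕1⊕1⊕0⊕1⊕1⊕0⊕1⊕1⊕0⊕0 = 1
Codeword: 0000101011111101101101101101100

0000101011111101101101101101100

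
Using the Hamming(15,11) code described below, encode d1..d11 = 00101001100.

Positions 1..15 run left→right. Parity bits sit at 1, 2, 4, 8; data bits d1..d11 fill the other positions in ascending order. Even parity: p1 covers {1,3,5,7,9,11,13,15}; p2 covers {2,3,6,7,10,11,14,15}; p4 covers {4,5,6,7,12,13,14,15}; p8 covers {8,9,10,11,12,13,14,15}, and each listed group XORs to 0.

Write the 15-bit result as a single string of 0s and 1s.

010101011001100

Place data at non-parity positions: p1 p2 0 p4 0 1 0 p8 1 0 0 1 1 0 0
p1 (pos 1,3,5,7,9,11,13,15): XOR of data positions = 0⊕0⊕0⊕1⊕0⊕1⊕0 = 0
p2 (pos 2,3,6,7,10,11,14,15): XOR of data positions = 0⊕1⊕0⊕0⊕0⊕0⊕0 = 1
p4 (pos 4,5,6,7,12,13,14,15): XOR of data positions = 0⊕1⊕0⊕1⊕1⊕0⊕0 = 1
p8 (pos 8,9,10,11,12,13,14,15): XOR of data positions = 1⊕0⊕0⊕1⊕1⊕0⊕0 = 1
Codeword: 010101011001100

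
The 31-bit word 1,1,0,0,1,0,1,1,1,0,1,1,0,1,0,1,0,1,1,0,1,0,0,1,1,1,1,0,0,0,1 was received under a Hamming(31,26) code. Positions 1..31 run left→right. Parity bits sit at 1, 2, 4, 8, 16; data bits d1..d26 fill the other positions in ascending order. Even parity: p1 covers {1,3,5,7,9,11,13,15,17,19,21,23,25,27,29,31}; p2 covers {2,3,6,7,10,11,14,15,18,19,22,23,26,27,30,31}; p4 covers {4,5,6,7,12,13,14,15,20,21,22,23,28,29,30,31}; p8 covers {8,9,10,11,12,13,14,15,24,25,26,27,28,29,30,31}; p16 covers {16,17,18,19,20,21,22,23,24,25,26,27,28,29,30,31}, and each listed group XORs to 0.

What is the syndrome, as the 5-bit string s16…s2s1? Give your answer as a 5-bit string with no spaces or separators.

10010

s1 (pos 1,3,5,7,9,11,13,15,17,19,21,23,25,27,29,31): 1⊕0⊕1⊕1⊕1⊕1⊕0⊕0⊕0⊕1⊕1⊕0⊕1⊕1⊕0⊕1 = 0
s2 (pos 2,3,6,7,10,11,14,15,18,19,22,23,26,27,30,31): 1⊕0⊕0⊕1⊕0⊕1⊕1⊕0⊕1⊕1⊕0⊕0⊕1⊕1⊕0⊕1 = 1
s4 (pos 4,5,6,7,12,13,14,15,20,21,22,23,28,29,30,31): 0⊕1⊕0⊕1⊕1⊕0⊕1⊕0⊕0⊕1⊕0⊕0⊕0⊕0⊕0⊕1 = 0
s8 (pos 8,9,10,11,12,13,14,15,24,25,26,27,28,29,30,31): 1⊕1⊕0⊕1⊕1⊕0⊕1⊕0⊕1⊕1⊕1⊕1⊕0⊕0⊕0⊕1 = 0
s16 (pos 16,17,18,19,20,21,22,23,24,25,26,27,28,29,30,31): 1⊕0⊕1⊕1⊕0⊕1⊕0⊕0⊕1⊕1⊕1⊕1⊕0⊕0⊕0⊕1 = 1
Syndrome s16…s1 = 10010 → error at position 18.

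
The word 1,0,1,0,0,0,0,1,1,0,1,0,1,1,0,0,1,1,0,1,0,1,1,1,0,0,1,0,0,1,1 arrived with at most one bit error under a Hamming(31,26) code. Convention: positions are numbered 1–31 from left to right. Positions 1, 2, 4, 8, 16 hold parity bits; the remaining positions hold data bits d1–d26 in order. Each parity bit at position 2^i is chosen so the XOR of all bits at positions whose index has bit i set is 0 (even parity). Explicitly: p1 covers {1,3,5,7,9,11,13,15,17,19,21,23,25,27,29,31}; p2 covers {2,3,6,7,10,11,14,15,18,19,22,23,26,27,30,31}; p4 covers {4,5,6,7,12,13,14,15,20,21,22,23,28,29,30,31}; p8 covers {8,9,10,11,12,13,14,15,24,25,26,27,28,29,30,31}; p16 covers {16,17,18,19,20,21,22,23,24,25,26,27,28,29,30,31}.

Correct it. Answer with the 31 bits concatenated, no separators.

1010000110101100110101110010010

s1 (pos 1,3,5,7,9,11,13,15,17,19,21,23,25,27,29,31): 1⊕1⊕0⊕0⊕1⊕1⊕1⊕0⊕1⊕0⊕0⊕1⊕0⊕1⊕0⊕1 = 1
s2 (pos 2,3,6,7,10,11,14,15,18,19,22,23,26,27,30,31): 0⊕1⊕0⊕0⊕0⊕1⊕1⊕0⊕1⊕0⊕1⊕1⊕0⊕1⊕1⊕1 = 1
s4 (pos 4,5,6,7,12,13,14,15,20,21,22,23,28,29,30,31): 0⊕0⊕0⊕0⊕0⊕1⊕1⊕0⊕1⊕0⊕1⊕1⊕0⊕0⊕1⊕1 = 1
s8 (pos 8,9,10,11,12,13,14,15,24,25,26,27,28,29,30,31): 1⊕1⊕0⊕1⊕0⊕1⊕1⊕0⊕1⊕0⊕0⊕1⊕0⊕0⊕1⊕1 = 1
s16 (pos 16,17,18,19,20,21,22,23,24,25,26,27,28,29,30,31): 0⊕1⊕1⊕0⊕1⊕0⊕1⊕1⊕1⊕0⊕0⊕1⊕0⊕0⊕1⊕1 = 1
Syndrome s16…s1 = 11111 → error at position 31.
Flip position 31: 1010000110101100110101110010011 → 1010000110101100110101110010010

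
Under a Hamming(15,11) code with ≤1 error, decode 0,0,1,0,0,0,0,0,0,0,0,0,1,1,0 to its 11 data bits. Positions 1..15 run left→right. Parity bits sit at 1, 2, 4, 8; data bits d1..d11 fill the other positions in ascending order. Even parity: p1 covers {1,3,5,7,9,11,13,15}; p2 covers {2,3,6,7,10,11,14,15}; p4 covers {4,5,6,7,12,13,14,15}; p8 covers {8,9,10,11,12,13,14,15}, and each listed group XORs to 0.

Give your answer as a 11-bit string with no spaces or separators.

s1 (pos 1,3,5,7,9,11,13,15): 0⊕1⊕0⊕0⊕0⊕0⊕1⊕0 = 0
s2 (pos 2,3,6,7,10,11,14,15): 0⊕1⊕0⊕0⊕0⊕0⊕1⊕0 = 0
s4 (pos 4,5,6,7,12,13,14,15): 0⊕0⊕0⊕0⊕0⊕1⊕1⊕0 = 0
s8 (pos 8,9,10,11,12,13,14,15): 0⊕0⊕0⊕0⊕0⊕1⊕1⊕0 = 0
Syndrome s8…s1 = 0000 → no error.
Read data bits from positions 3,5,6,7,9,10,11,12,13,14,15: 10000000110

10000000110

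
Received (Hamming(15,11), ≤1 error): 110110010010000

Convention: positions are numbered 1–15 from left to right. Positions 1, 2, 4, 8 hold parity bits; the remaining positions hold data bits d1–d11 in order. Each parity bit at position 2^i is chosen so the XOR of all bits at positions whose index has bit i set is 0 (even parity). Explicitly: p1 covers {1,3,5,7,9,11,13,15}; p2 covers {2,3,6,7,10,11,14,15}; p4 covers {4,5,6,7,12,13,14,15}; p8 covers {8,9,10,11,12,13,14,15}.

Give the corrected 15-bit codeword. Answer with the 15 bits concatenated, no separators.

s1 (pos 1,3,5,7,9,11,13,15): 1⊕0⊕1⊕0⊕0⊕1⊕0⊕0 = 1
s2 (pos 2,3,6,7,10,11,14,15): 1⊕0⊕0⊕0⊕0⊕1⊕0⊕0 = 0
s4 (pos 4,5,6,7,12,13,14,15): 1⊕1⊕0⊕0⊕0⊕0⊕0⊕0 = 0
s8 (pos 8,9,10,11,12,13,14,15): 1⊕0⊕0⊕1⊕0⊕0⊕0⊕0 = 0
Syndrome s8…s1 = 0001 → error at position 1.
Flip position 1: 110110010010000 → 010110010010000

010110010010000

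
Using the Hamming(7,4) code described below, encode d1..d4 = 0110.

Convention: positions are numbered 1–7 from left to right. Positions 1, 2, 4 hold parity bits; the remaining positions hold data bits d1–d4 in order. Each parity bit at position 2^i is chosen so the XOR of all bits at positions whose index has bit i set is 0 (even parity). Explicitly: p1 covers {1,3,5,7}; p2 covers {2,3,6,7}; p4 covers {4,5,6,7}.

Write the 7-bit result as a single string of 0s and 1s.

Place data at non-parity positions: p1 p2 0 p4 1 1 0
p1 (pos 1,3,5,7): XOR of data positions = 0⊕1⊕0 = 1
p2 (pos 2,3,6,7): XOR of data positions = 0⊕1⊕0 = 1
p4 (pos 4,5,6,7): XOR of data positions = 1⊕1⊕0 = 0
Codeword: 1100110

1100110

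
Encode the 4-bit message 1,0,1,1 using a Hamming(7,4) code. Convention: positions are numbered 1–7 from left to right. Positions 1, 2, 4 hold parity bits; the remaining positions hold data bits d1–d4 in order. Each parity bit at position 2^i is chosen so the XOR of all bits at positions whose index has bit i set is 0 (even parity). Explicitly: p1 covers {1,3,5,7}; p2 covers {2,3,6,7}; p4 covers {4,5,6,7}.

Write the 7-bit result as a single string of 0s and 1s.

Place data at non-parity positions: p1 p2 1 p4 0 1 1
p1 (pos 1,3,5,7): XOR of data positions = 1⊕0⊕1 = 0
p2 (pos 2,3,6,7): XOR of data positions = 1⊕1⊕1 = 1
p4 (pos 4,5,6,7): XOR of data positions = 0⊕1⊕1 = 0
Codeword: 0110011

0110011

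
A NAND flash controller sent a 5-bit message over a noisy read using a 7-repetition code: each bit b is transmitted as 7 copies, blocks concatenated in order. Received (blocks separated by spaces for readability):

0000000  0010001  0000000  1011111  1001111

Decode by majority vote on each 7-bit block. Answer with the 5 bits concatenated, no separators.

Block 1 (0000000): 0 ones → 0
Block 2 (0010001): 2 ones → 0
Block 3 (0000000): 0 ones → 0
Block 4 (1011111): 6 ones → 1
Block 5 (1001111): 5 ones → 1

00011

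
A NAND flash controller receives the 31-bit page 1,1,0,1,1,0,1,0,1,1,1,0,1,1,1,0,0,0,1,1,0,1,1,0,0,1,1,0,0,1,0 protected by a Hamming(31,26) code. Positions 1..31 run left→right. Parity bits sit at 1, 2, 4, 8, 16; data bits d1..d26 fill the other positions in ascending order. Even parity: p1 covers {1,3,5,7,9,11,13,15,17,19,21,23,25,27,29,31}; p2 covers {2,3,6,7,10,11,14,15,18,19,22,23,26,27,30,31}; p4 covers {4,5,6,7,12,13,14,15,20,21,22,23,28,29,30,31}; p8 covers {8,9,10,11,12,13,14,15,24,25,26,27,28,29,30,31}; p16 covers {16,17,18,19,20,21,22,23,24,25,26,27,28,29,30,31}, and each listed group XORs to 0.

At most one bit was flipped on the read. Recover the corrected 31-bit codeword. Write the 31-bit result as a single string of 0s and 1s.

s1 (pos 1,3,5,7,9,11,13,15,17,19,21,23,25,27,29,31): 1⊕0⊕1⊕1⊕1⊕1⊕1⊕1⊕0⊕1⊕0⊕1⊕0⊕1⊕0⊕0 = 0
s2 (pos 2,3,6,7,10,11,14,15,18,19,22,23,26,27,30,31): 1⊕0⊕0⊕1⊕1⊕1⊕1⊕1⊕0⊕1⊕1⊕1⊕1⊕1⊕1⊕0 = 0
s4 (pos 4,5,6,7,12,13,14,15,20,21,22,23,28,29,30,31): 1⊕1⊕0⊕1⊕0⊕1⊕1⊕1⊕1⊕0⊕1⊕1⊕0⊕0⊕1⊕0 = 0
s8 (pos 8,9,10,11,12,13,14,15,24,25,26,27,28,29,30,31): 0⊕1⊕1⊕1⊕0⊕1⊕1⊕1⊕0⊕0⊕1⊕1⊕0⊕0⊕1⊕0 = 1
s16 (pos 16,17,18,19,20,21,22,23,24,25,26,27,28,29,30,31): 0⊕0⊕0⊕1⊕1⊕0⊕1⊕1⊕0⊕0⊕1⊕1⊕0⊕0⊕1⊕0 = 1
Syndrome s16…s1 = 11000 → error at position 24.
Flip position 24: 1101101011101110001101100110010 → 1101101011101110001101110110010

1101101011101110001101110110010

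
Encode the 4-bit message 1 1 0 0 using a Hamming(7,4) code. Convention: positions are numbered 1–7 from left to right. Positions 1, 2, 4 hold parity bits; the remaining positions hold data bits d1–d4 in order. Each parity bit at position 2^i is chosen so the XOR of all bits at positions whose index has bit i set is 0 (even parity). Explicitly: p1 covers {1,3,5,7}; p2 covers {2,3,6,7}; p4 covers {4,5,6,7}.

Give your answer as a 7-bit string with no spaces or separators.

Place data at non-parity positions: p1 p2 1 p4 1 0 0
p1 (pos 1,3,5,7): XOR of data positions = 1⊕1⊕0 = 0
p2 (pos 2,3,6,7): XOR of data positions = 1⊕0⊕0 = 1
p4 (pos 4,5,6,7): XOR of data positions = 1⊕0⊕0 = 1
Codeword: 0111100

0111100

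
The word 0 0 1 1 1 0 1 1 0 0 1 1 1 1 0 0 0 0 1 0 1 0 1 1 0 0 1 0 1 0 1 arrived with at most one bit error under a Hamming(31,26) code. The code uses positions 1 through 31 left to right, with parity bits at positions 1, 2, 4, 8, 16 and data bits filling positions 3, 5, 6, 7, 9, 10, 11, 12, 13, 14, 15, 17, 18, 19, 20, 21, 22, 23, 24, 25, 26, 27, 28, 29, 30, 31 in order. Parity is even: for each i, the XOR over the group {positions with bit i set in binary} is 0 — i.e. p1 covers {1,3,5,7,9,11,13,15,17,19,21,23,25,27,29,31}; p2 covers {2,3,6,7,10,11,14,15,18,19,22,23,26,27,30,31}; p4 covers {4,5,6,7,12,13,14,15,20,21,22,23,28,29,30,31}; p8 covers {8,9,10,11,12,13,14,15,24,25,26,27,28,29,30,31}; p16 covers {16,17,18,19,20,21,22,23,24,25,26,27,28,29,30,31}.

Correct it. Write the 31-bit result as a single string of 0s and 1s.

s1 (pos 1,3,5,7,9,11,13,15,17,19,21,23,25,27,29,31): 0⊕1⊕1⊕1⊕0⊕1⊕1⊕0⊕0⊕1⊕1⊕1⊕0⊕1⊕1⊕1 = 1
s2 (pos 2,3,6,7,10,11,14,15,18,19,22,23,26,27,30,31): 0⊕1⊕0⊕1⊕0⊕1⊕1⊕0⊕0⊕1⊕0⊕1⊕0⊕1⊕0⊕1 = 0
s4 (pos 4,5,6,7,12,13,14,15,20,21,22,23,28,29,30,31): 1⊕1⊕0⊕1⊕1⊕1⊕1⊕0⊕0⊕1⊕0⊕1⊕0⊕1⊕0⊕1 = 0
s8 (pos 8,9,10,11,12,13,14,15,24,25,26,27,28,29,30,31): 1⊕0⊕0⊕1⊕1⊕1⊕1⊕0⊕1⊕0⊕0⊕1⊕0⊕1⊕0⊕1 = 1
s16 (pos 16,17,18,19,20,21,22,23,24,25,26,27,28,29,30,31): 0⊕0⊕0⊕1⊕0⊕1⊕0⊕1⊕1⊕0⊕0⊕1⊕0⊕1⊕0⊕1 = 1
Syndrome s16…s1 = 11001 → error at position 25.
Flip position 25: 0011101100111100001010110010101 → 0011101100111100001010111010101

0011101100111100001010111010101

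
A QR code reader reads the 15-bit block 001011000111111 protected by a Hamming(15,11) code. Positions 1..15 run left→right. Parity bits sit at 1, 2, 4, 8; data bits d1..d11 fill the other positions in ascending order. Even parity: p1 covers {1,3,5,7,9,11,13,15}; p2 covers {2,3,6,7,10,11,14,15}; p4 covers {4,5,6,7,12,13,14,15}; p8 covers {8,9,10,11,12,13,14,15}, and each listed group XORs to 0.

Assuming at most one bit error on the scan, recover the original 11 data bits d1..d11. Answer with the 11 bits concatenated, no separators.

s1 (pos 1,3,5,7,9,11,13,15): 0⊕1⊕1⊕0⊕0⊕1⊕1⊕1 = 1
s2 (pos 2,3,6,7,10,11,14,15): 0⊕1⊕1⊕0⊕1⊕1⊕1⊕1 = 0
s4 (pos 4,5,6,7,12,13,14,15): 0⊕1⊕1⊕0⊕1⊕1⊕1⊕1 = 0
s8 (pos 8,9,10,11,12,13,14,15): 0⊕0⊕1⊕1⊕1⊕1⊕1⊕1 = 0
Syndrome s8…s1 = 0001 → error at position 1.
Flip position 1: 001011000111111 → 101011000111111
Read data bits from positions 3,5,6,7,9,10,11,12,13,14,15: 11100111111

11100111111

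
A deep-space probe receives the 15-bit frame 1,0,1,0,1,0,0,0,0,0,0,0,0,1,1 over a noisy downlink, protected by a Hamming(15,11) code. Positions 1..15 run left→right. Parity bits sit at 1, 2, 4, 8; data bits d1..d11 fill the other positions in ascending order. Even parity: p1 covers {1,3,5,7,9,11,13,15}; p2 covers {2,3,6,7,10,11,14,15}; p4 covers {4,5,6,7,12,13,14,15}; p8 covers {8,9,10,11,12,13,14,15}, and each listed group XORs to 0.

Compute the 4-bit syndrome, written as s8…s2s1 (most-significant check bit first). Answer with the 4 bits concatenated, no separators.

s1 (pos 1,3,5,7,9,11,13,15): 1⊕1⊕1⊕0⊕0⊕0⊕0⊕1 = 0
s2 (pos 2,3,6,7,10,11,14,15): 0⊕1⊕0⊕0⊕0⊕0⊕1⊕1 = 1
s4 (pos 4,5,6,7,12,13,14,15): 0⊕1⊕0⊕0⊕0⊕0⊕1⊕1 = 1
s8 (pos 8,9,10,11,12,13,14,15): 0⊕0⊕0⊕0⊕0⊕0⊕1⊕1 = 0
Syndrome s8…s1 = 0110 → error at position 6.

0110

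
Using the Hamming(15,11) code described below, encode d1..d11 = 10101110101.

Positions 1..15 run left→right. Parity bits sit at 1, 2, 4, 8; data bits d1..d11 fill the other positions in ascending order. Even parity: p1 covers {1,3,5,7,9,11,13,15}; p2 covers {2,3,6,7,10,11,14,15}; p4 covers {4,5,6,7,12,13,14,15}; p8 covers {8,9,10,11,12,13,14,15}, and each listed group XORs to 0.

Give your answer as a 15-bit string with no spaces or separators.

111101011110101

Place data at non-parity positions: p1 p2 1 p4 0 1 0 p8 1 1 1 0 1 0 1
p1 (pos 1,3,5,7,9,11,13,15): XOR of data positions = 1⊕0⊕0⊕1⊕1⊕1⊕1 = 1
p2 (pos 2,3,6,7,10,11,14,15): XOR of data positions = 1⊕1⊕0⊕1⊕1⊕0⊕1 = 1
p4 (pos 4,5,6,7,12,13,14,15): XOR of data positions = 0⊕1⊕0⊕0⊕1⊕0⊕1 = 1
p8 (pos 8,9,10,11,12,13,14,15): XOR of data positions = 1⊕1⊕1⊕0⊕1⊕0⊕1 = 1
Codeword: 111101011110101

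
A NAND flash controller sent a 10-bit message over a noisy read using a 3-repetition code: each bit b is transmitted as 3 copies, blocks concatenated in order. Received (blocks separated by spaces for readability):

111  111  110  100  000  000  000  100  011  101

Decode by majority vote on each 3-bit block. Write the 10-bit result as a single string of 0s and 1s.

Block 1 (111): 3 ones → 1
Block 2 (111): 3 ones → 1
Block 3 (110): 2 ones → 1
Block 4 (100): 1 one → 0
Block 5 (000): 0 ones → 0
Block 6 (000): 0 ones → 0
Block 7 (000): 0 ones → 0
Block 8 (100): 1 one → 0
Block 9 (011): 2 ones → 1
Block 10 (101): 2 ones → 1

1110000011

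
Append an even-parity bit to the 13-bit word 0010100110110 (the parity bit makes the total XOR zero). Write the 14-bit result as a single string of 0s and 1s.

00101001101100

XOR of the 13 data bits: 0⊕0⊕1⊕0⊕1⊕0⊕0⊕1⊕1⊕0⊕1⊕1⊕0 = 0
Parity bit = 0 (so all 14 bits XOR to 0).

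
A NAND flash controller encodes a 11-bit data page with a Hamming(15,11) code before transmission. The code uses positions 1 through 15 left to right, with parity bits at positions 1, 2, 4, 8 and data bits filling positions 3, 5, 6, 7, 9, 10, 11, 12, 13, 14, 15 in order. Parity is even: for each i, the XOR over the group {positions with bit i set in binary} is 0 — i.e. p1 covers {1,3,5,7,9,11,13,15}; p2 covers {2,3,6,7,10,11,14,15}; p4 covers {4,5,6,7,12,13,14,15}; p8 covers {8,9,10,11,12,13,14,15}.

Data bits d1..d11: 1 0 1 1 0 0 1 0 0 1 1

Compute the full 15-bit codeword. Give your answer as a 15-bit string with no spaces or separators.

001001110010011

Place data at non-parity positions: p1 p2 1 p4 0 1 1 p8 0 0 1 0 0 1 1
p1 (pos 1,3,5,7,9,11,13,15): XOR of data positions = 1⊕0⊕1⊕0⊕1⊕0⊕1 = 0
p2 (pos 2,3,6,7,10,11,14,15): XOR of data positions = 1⊕1⊕1⊕0⊕1⊕1⊕1 = 0
p4 (pos 4,5,6,7,12,13,14,15): XOR of data positions = 0⊕1⊕1⊕0⊕0⊕1⊕1 = 0
p8 (pos 8,9,10,11,12,13,14,15): XOR of data positions = 0⊕0⊕1⊕0⊕0⊕1⊕1 = 1
Codeword: 001001110010011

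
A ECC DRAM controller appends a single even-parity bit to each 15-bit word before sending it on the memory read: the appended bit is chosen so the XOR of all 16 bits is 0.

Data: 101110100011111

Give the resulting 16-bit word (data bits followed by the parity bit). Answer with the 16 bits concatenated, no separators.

1011101000111110

XOR of the 15 data bits: 1⊕0⊕1⊕1⊕1⊕0⊕1⊕0⊕0⊕0⊕1⊕1⊕1⊕1⊕1 = 0
Parity bit = 0 (so all 16 bits XOR to 0).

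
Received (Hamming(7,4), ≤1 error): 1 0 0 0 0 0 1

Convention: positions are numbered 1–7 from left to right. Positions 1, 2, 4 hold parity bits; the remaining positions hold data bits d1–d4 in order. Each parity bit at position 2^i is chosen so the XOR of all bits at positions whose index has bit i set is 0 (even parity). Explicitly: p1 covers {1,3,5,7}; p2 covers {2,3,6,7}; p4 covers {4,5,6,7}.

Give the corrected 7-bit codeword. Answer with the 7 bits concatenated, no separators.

1000011

s1 (pos 1,3,5,7): 1⊕0⊕0⊕1 = 0
s2 (pos 2,3,6,7): 0⊕0⊕0⊕1 = 1
s4 (pos 4,5,6,7): 0⊕0⊕0⊕1 = 1
Syndrome s4…s1 = 110 → error at position 6.
Flip position 6: 1000001 → 1000011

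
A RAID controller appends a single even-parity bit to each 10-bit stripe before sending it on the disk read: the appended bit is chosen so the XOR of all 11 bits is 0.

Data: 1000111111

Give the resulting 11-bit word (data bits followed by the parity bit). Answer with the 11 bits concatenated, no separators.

XOR of the 10 data bits: 1⊕0⊕0⊕0⊕1⊕1⊕1⊕1⊕1⊕1 = 1
Parity bit = 1 (so all 11 bits XOR to 0).

10001111111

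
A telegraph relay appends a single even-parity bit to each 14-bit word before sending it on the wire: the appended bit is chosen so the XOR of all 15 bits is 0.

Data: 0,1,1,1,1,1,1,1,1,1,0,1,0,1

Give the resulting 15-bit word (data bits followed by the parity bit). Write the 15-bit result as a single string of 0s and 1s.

XOR of the 14 data bits: 0⊕1⊕1⊕1⊕1⊕1⊕1⊕1⊕1⊕1⊕0⊕1⊕0⊕1 = 1
Parity bit = 1 (so all 15 bits XOR to 0).

011111111101011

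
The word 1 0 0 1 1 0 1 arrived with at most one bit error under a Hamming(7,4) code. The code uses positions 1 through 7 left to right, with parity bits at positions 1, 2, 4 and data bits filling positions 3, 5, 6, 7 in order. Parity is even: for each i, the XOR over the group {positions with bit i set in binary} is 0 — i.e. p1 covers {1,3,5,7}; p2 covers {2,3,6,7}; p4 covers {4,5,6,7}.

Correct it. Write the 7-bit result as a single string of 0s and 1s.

1001100

s1 (pos 1,3,5,7): 1⊕0⊕1⊕1 = 1
s2 (pos 2,3,6,7): 0⊕0⊕0⊕1 = 1
s4 (pos 4,5,6,7): 1⊕1⊕0⊕1 = 1
Syndrome s4…s1 = 111 → error at position 7.
Flip position 7: 1001101 → 1001100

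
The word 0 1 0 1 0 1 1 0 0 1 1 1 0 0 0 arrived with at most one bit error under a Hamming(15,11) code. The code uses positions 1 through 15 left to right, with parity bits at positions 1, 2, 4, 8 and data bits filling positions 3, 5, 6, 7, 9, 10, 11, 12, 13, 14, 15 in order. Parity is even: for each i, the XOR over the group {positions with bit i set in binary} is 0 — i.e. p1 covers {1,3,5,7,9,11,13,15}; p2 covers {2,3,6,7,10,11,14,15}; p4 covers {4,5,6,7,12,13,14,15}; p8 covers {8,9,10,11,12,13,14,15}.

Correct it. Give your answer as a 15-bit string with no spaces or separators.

010101100011000

s1 (pos 1,3,5,7,9,11,13,15): 0⊕0⊕0⊕1⊕0⊕1⊕0⊕0 = 0
s2 (pos 2,3,6,7,10,11,14,15): 1⊕0⊕1⊕1⊕1⊕1⊕0⊕0 = 1
s4 (pos 4,5,6,7,12,13,14,15): 1⊕0⊕1⊕1⊕1⊕0⊕0⊕0 = 0
s8 (pos 8,9,10,11,12,13,14,15): 0⊕0⊕1⊕1⊕1⊕0⊕0⊕0 = 1
Syndrome s8…s1 = 1010 → error at position 10.
Flip position 10: 010101100111000 → 010101100011000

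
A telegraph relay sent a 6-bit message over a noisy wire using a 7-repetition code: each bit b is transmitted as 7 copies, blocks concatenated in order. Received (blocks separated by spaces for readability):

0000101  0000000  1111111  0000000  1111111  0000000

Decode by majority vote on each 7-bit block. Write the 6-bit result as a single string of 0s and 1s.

Block 1 (0000101): 2 ones → 0
Block 2 (0000000): 0 ones → 0
Block 3 (1111111): 7 ones → 1
Block 4 (0000000): 0 ones → 0
Block 5 (1111111): 7 ones → 1
Block 6 (0000000): 0 ones → 0

001010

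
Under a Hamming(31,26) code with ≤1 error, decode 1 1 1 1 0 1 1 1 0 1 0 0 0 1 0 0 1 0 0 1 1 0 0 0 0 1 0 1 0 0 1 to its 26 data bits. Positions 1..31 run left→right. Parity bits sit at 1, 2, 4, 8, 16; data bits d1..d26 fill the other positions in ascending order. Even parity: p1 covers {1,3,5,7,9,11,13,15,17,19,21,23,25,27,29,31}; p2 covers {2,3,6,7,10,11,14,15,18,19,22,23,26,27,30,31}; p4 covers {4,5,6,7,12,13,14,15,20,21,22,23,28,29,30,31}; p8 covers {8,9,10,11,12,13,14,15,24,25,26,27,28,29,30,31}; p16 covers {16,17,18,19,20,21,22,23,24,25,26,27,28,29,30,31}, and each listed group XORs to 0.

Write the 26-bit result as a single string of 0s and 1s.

s1 (pos 1,3,5,7,9,11,13,15,17,19,21,23,25,27,29,31): 1⊕1⊕0⊕1⊕0⊕0⊕0⊕0⊕1⊕0⊕1⊕0⊕0⊕0⊕0⊕1 = 0
s2 (pos 2,3,6,7,10,11,14,15,18,19,22,23,26,27,30,31): 1⊕1⊕1⊕1⊕1⊕0⊕1⊕0⊕0⊕0⊕0⊕0⊕1⊕0⊕0⊕1 = 0
s4 (pos 4,5,6,7,12,13,14,15,20,21,22,23,28,29,30,31): 1⊕0⊕1⊕1⊕0⊕0⊕1⊕0⊕1⊕1⊕0⊕0⊕1⊕0⊕0⊕1 = 0
s8 (pos 8,9,10,11,12,13,14,15,24,25,26,27,28,29,30,31): 1⊕0⊕1⊕0⊕0⊕0⊕1⊕0⊕0⊕0⊕1⊕0⊕1⊕0⊕0⊕1 = 0
s16 (pos 16,17,18,19,20,21,22,23,24,25,26,27,28,29,30,31): 0⊕1⊕0⊕0⊕1⊕1⊕0⊕0⊕0⊕0⊕1⊕0⊕1⊕0⊕0⊕1 = 0
Syndrome s16…s1 = 00000 → no error.
Read data bits from positions 3,5,6,7,9,10,11,12,13,14,15,17,18,19,20,21,22,23,24,25,26,27,28,29,30,31: 10110100010100110000101001

10110100010100110000101001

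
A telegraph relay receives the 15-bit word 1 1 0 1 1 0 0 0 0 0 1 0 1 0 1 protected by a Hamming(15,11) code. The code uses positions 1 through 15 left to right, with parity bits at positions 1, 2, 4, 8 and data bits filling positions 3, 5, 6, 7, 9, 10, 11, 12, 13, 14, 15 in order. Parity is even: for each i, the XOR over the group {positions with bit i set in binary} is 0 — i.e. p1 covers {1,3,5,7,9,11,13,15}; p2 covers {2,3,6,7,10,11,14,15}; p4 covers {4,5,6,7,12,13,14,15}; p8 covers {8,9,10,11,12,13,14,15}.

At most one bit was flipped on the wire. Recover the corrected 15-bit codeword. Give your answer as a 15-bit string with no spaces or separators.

110110000000101

s1 (pos 1,3,5,7,9,11,13,15): 1⊕0⊕1⊕0⊕0⊕1⊕1⊕1 = 1
s2 (pos 2,3,6,7,10,11,14,15): 1⊕0⊕0⊕0⊕0⊕1⊕0⊕1 = 1
s4 (pos 4,5,6,7,12,13,14,15): 1⊕1⊕0⊕0⊕0⊕1⊕0⊕1 = 0
s8 (pos 8,9,10,11,12,13,14,15): 0⊕0⊕0⊕1⊕0⊕1⊕0⊕1 = 1
Syndrome s8…s1 = 1011 → error at position 11.
Flip position 11: 110110000010101 → 110110000000101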